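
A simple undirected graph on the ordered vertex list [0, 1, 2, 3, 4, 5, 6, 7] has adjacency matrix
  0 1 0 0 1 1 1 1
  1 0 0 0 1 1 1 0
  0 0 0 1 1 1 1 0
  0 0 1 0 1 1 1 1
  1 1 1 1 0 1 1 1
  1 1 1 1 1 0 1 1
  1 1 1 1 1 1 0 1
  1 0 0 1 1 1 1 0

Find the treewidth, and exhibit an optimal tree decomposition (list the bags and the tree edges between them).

Treewidth 4.
Bags: B1 = {3, 4, 5, 6, 7}  B2 = {2, 3, 4, 5, 6}  B3 = {0, 4, 5, 6, 7}  B4 = {0, 1, 4, 5, 6}
Tree: B1–B2, B1–B3, B3–B4

Each bag holds 5 vertices, so the decomposition has width 4, which upper-bounds the treewidth. Conversely, {0, 1, 4, 5, 6} is a clique of size 5, and the vertices of any clique must share a bag in every tree decomposition; so some bag has ≥ 5 vertices and tw(G) ≥ 4. Combining the bounds, tw(G) = 4.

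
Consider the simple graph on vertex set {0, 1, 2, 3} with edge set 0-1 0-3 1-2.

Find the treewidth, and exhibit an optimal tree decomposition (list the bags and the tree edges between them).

Treewidth 1.
One such decomposition:
Bags: B1 = {1, 2}  B2 = {0, 1}  B3 = {0, 3}
Tree: B1–B2, B2–B3

The largest bag has 2 vertices, giving width 1; this decomposition certifies tw(G) ≤ 1. G has an edge, so its treewidth is at least 1. Hence tw(G) = 1 exactly.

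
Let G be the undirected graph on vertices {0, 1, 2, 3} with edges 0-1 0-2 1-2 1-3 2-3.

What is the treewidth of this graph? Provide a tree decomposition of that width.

The largest bag has 3 vertices, giving width 2; this decomposition certifies tw(G) ≤ 2. For the lower bound, the 3 vertices {0, 1, 2} are pairwise adjacent, and any tree decomposition puts a clique entirely inside one bag — forcing width ≥ 2. Hence tw(G) = 2 exactly.

Treewidth 2.
Bags: B1 = {0, 1, 2}  B2 = {1, 2, 3}
Tree: B1–B2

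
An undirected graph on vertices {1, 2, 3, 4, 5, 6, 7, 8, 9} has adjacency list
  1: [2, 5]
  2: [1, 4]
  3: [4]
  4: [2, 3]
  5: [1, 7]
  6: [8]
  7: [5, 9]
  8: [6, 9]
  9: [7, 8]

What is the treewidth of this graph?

1

A width-1 tree decomposition is:
Bags: B1 = {6, 8}  B2 = {8, 9}  B3 = {7, 9}  B4 = {5, 7}  B5 = {1, 5}  B6 = {1, 2}  B7 = {2, 4}  B8 = {3, 4}
Tree: B1–B2, B2–B3, B3–B4, B4–B5, B5–B6, B6–B7, B7–B8
Each bag holds 2 vertices, so the decomposition has width 1, which upper-bounds the treewidth. Since G has at least one edge (e.g. 6–8), it is not an edgeless graph, so tw(G) ≥ 1. Combining the bounds, tw(G) = 1.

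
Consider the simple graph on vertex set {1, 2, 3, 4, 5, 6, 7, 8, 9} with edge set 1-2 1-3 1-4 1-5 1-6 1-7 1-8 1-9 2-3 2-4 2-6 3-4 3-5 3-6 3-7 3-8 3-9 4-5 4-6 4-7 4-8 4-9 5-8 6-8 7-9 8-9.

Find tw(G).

A width-4 tree decomposition is:
Bags: B1 = {1, 3, 4, 6, 8}  B2 = {1, 3, 4, 8, 9}  B3 = {1, 2, 3, 4, 6}  B4 = {1, 3, 4, 7, 9}  B5 = {1, 3, 4, 5, 8}
Tree: B1–B2, B1–B3, B2–B4, B1–B5
Every bag has size at most 5, so the width is 5 − 1 = 4 and tw(G) ≤ 4. On the other hand G contains the 5-clique {1, 3, 4, 8, 9}. A clique must lie in a single bag of any decomposition, so no decomposition can have width below 4. Therefore the treewidth is 4.

4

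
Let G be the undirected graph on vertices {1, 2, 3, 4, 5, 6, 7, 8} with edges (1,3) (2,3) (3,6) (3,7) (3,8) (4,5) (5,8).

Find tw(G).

1

A width-1 tree decomposition is:
Bags: B1 = {3, 8}  B2 = {3, 7}  B3 = {1, 3}  B4 = {5, 8}  B5 = {4, 5}  B6 = {2, 3}  B7 = {3, 6}
Tree: B1–B2, B2–B3, B1–B4, B4–B5, B2–B6, B2–B7
The largest bag has 2 vertices, giving width 1; this decomposition certifies tw(G) ≤ 1. Any graph with an edge has treewidth ≥ 1, and G has the edge 8–3. Combining the bounds, tw(G) = 1.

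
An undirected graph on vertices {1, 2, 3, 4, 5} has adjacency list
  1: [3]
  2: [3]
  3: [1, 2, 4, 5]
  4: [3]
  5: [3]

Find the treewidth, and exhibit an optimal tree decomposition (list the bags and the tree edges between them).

The largest bag has 2 vertices, giving width 1; this decomposition certifies tw(G) ≤ 1. Since G has at least one edge (e.g. 1–3), it is not an edgeless graph, so tw(G) ≥ 1. Hence tw(G) = 1 exactly.

Treewidth 1.
One such decomposition:
Bags: B1 = {1, 3}  B2 = {3, 4}  B3 = {3, 5}  B4 = {2, 3}
Tree: B1–B2, B1–B3, B1–B4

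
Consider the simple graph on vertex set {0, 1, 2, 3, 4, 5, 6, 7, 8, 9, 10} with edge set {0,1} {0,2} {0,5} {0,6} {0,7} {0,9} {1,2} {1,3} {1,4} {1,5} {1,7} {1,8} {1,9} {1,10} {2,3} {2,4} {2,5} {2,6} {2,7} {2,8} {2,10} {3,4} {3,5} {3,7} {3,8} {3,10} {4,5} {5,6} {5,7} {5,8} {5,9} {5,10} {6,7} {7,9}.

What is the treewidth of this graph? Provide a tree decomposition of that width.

Treewidth 4.
Bags: B1 = {1, 2, 3, 5, 7}  B2 = {0, 1, 2, 5, 7}  B3 = {1, 2, 3, 4, 5}  B4 = {0, 1, 5, 7, 9}  B5 = {0, 2, 5, 6, 7}  B6 = {1, 2, 3, 5, 8}  B7 = {1, 2, 3, 5, 10}
Tree: B1–B2, B1–B3, B2–B4, B2–B5, B3–B6, B6–B7

Every bag has size at most 5, so the width is 5 − 1 = 4 and tw(G) ≤ 4. On the other hand G contains the 5-clique {0, 1, 5, 7, 9}. A clique must lie in a single bag of any decomposition, so no decomposition can have width below 4. The upper and lower bounds meet at 4, so that is the treewidth.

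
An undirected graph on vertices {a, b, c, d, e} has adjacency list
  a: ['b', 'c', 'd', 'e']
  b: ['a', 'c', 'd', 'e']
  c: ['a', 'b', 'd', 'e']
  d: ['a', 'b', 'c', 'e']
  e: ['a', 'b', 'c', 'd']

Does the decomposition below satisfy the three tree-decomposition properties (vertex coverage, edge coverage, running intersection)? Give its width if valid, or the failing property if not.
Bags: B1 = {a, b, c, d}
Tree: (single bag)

A tree decomposition must satisfy three properties: every vertex lies in some bag; for every edge, both endpoints lie together in some bag; and for every vertex, the bags containing it form a connected subtree. Here vertex e appears in no bag, so the decomposition is invalid.

No — vertex e appears in no bag.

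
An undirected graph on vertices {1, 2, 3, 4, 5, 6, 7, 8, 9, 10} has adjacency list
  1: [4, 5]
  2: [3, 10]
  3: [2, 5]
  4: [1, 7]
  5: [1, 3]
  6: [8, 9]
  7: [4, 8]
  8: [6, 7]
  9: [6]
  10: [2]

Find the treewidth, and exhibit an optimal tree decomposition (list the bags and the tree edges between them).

Treewidth 1.
One such decomposition:
Bags: B1 = {2, 10}  B2 = {2, 3}  B3 = {3, 5}  B4 = {1, 5}  B5 = {1, 4}  B6 = {4, 7}  B7 = {7, 8}  B8 = {6, 8}  B9 = {6, 9}
Tree: B1–B2, B2–B3, B3–B4, B4–B5, B5–B6, B6–B7, B7–B8, B8–B9

Each bag holds 2 vertices, so the decomposition has width 1, which upper-bounds the treewidth. Any graph with an edge has treewidth ≥ 1, and G has the edge 10–2. Therefore the treewidth is 1.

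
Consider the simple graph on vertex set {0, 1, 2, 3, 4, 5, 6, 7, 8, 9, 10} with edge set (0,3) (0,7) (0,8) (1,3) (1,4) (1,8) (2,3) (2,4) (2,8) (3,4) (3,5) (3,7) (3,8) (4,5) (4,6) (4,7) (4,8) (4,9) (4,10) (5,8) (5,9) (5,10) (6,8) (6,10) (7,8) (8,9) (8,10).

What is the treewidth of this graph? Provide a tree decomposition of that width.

Every bag has size at most 4, so the width is 4 − 1 = 3 and tw(G) ≤ 3. On the other hand G contains the 4-clique {0, 3, 7, 8}. A clique must lie in a single bag of any decomposition, so no decomposition can have width below 3. Combining the bounds, tw(G) = 3.

Treewidth 3.
One such decomposition:
Bags: B1 = {4, 5, 8, 10}  B2 = {3, 4, 5, 8}  B3 = {3, 4, 7, 8}  B4 = {4, 6, 8, 10}  B5 = {2, 3, 4, 8}  B6 = {4, 5, 8, 9}  B7 = {0, 3, 7, 8}  B8 = {1, 3, 4, 8}
Tree: B1–B2, B2–B3, B1–B4, B3–B5, B2–B6, B3–B7, B5–B8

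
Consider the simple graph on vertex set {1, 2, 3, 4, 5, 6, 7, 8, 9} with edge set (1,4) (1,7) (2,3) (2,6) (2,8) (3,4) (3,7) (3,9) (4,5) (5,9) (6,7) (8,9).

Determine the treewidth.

A width-3 tree decomposition is:
Bags: B1 = {1, 4, 5, 7}  B2 = {3, 4, 5, 7}  B3 = {3, 5, 7, 9}  B4 = {3, 6, 7, 9}  B5 = {2, 3, 6, 9}  B6 = {2, 6, 8, 9}
Tree: B1–B2, B2–B3, B3–B4, B4–B5, B5–B6
Each bag holds 4 vertices, so the decomposition has width 3, which upper-bounds the treewidth. For the lower bound: the 4 vertex sets {1,4,5}, {7}, {3}, {2,6,8,9} are disjoint, each induces a connected subgraph, and every pair is joined by at least one edge of G. Contracting each set to a single vertex therefore yields K_{4} as a minor, and since treewidth is minor-monotone, tw(G) ≥ tw(K_{4}) = 3. Hence tw(G) = 3 exactly.

3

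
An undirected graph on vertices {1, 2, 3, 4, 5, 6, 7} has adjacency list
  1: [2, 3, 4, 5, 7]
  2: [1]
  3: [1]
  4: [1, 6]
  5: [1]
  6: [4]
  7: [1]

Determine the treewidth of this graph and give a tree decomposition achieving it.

Treewidth 1.
Bags: B1 = {1, 4}  B2 = {1, 5}  B3 = {1, 7}  B4 = {1, 3}  B5 = {4, 6}  B6 = {1, 2}
Tree: B1–B2, B1–B3, B1–B4, B1–B5, B1–B6

Every bag has size at most 2, so the width is 2 − 1 = 1 and tw(G) ≤ 1. Since G has at least one edge (e.g. 4–1), it is not an edgeless graph, so tw(G) ≥ 1. The upper and lower bounds meet at 1, so that is the treewidth.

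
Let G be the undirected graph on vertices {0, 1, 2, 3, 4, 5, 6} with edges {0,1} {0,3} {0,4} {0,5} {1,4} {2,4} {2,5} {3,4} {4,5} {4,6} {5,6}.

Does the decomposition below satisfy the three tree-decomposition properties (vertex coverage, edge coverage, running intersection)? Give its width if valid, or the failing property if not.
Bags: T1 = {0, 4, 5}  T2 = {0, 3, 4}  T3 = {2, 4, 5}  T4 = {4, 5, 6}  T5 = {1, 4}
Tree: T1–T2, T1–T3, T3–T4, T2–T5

No — edge (0,1) lies in no bag.

A tree decomposition must satisfy three properties: every vertex lies in some bag; for every edge, both endpoints lie together in some bag; and for every vertex, the bags containing it form a connected subtree. Here edge (0,1) lies in no bag, so the decomposition is invalid.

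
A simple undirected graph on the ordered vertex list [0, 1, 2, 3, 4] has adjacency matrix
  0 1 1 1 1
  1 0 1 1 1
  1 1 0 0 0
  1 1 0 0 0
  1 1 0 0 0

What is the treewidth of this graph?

2

A width-2 tree decomposition is:
Bags: B1 = {0, 1, 4}  B2 = {0, 1, 2}  B3 = {0, 1, 3}
Tree: B1–B2, B2–B3
The largest bag has 3 vertices, giving width 2; this decomposition certifies tw(G) ≤ 2. For the lower bound, the 3 vertices {0, 1, 2} are pairwise adjacent, and any tree decomposition puts a clique entirely inside one bag — forcing width ≥ 2. The upper and lower bounds meet at 2, so that is the treewidth.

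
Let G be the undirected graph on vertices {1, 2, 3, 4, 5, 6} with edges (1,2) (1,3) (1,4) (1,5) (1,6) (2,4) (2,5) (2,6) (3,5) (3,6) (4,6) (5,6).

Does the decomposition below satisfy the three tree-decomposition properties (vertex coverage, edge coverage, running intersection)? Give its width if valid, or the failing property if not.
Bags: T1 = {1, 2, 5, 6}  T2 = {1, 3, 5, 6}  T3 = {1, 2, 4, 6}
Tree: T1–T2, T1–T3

Every vertex of G appears in some bag (union = {1, 2, 3, 4, 5, 6}); every edge is covered by a bag; and for each vertex v the set of bags containing v is connected in the bag tree. The decomposition is therefore valid. The largest bag has 4 vertices, so the width is 3.

Yes; width 3.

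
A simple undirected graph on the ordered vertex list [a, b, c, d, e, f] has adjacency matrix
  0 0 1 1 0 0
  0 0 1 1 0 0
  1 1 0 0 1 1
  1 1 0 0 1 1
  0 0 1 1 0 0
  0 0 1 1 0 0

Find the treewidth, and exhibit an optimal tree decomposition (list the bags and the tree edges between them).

Each bag holds 3 vertices, so the decomposition has width 2, which upper-bounds the treewidth. For the lower bound, G contains the cycle e–d–b–c–e, so G is not a forest; only forests have treewidth ≤ 1, hence tw(G) ≥ 2. Combining the bounds, tw(G) = 2.

Treewidth 2.
Bags: B1 = {c, d, e}  B2 = {b, c, d}  B3 = {a, c, d}  B4 = {c, d, f}
Tree: B1–B2, B2–B3, B3–B4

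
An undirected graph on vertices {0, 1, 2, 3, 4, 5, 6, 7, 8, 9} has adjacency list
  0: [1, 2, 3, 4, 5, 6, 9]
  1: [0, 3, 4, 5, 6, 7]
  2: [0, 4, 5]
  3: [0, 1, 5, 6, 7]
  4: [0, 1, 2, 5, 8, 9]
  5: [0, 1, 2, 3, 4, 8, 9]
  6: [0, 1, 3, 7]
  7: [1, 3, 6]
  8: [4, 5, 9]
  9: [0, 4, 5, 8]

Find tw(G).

3

A width-3 tree decomposition is:
Bags: B1 = {0, 1, 3, 5}  B2 = {0, 1, 4, 5}  B3 = {0, 1, 3, 6}  B4 = {0, 4, 5, 9}  B5 = {4, 5, 8, 9}  B6 = {0, 2, 4, 5}  B7 = {1, 3, 6, 7}
Tree: B1–B2, B1–B3, B2–B4, B4–B5, B4–B6, B3–B7
Each bag holds 4 vertices, so the decomposition has width 3, which upper-bounds the treewidth. Conversely, {0, 1, 3, 5} is a clique of size 4, and the vertices of any clique must share a bag in every tree decomposition; so some bag has ≥ 4 vertices and tw(G) ≥ 3. Combining the bounds, tw(G) = 3.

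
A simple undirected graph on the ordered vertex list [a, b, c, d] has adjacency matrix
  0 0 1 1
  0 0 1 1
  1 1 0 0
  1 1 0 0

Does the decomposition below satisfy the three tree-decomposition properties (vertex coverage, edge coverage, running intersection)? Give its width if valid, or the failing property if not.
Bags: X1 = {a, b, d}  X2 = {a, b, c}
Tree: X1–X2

Yes; width 2.

Checking the three conditions: (i) the bags cover all of {a, b, c, d}; (ii) for each edge, some bag contains both endpoints; (iii) the bags containing any fixed vertex form a subtree. All hold, so the decomposition is valid with width 3 − 1 = 2.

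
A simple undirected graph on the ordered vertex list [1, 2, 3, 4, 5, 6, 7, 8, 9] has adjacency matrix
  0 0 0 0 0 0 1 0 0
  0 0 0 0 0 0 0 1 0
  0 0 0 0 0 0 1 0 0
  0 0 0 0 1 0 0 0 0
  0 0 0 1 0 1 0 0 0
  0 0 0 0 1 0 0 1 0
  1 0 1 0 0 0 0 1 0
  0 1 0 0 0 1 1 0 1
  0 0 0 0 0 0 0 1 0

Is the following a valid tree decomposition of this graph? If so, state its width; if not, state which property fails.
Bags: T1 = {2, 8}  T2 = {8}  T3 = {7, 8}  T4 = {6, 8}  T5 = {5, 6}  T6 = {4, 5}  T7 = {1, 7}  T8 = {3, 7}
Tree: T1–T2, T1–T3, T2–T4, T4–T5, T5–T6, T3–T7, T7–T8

No — vertex 9 appears in no bag.

A tree decomposition must satisfy three properties: every vertex lies in some bag; for every edge, both endpoints lie together in some bag; and for every vertex, the bags containing it form a connected subtree. Here vertex 9 appears in no bag, so the decomposition is invalid.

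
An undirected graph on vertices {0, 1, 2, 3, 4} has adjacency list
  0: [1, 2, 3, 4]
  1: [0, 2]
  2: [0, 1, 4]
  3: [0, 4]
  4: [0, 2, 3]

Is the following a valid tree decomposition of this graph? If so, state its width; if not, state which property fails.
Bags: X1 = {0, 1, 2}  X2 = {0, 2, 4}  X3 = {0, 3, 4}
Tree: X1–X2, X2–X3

Vertex coverage: the bags together contain {0, 1, 2, 3, 4}, the full vertex set. Edge coverage: each edge of G has both endpoints in at least one bag. Running intersection: for every vertex, the bags containing it form a connected subtree. All three properties hold, so this is a valid tree decomposition of width max|bag| − 1 = 2, and hence tw(G) ≤ 2.

Yes; width 2.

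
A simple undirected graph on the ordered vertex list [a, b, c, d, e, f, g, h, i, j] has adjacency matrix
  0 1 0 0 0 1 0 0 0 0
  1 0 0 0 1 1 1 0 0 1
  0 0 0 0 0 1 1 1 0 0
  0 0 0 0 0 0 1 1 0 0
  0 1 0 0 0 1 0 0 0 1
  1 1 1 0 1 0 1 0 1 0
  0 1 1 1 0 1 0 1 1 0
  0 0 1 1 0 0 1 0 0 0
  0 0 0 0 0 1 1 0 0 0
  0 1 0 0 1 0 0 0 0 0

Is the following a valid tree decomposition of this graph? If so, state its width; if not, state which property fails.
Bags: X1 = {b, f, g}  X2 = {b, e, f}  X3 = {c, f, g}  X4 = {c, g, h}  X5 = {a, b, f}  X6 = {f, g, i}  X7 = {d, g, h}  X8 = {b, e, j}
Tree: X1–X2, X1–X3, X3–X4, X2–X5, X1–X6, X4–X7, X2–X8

Yes; width 2.

Vertex coverage: the bags together contain {a, b, c, d, e, f, g, h, i, j}, the full vertex set. Edge coverage: each edge of G has both endpoints in at least one bag. Running intersection: for every vertex, the bags containing it form a connected subtree. All three properties hold, so this is a valid tree decomposition of width max|bag| − 1 = 2, and hence tw(G) ≤ 2.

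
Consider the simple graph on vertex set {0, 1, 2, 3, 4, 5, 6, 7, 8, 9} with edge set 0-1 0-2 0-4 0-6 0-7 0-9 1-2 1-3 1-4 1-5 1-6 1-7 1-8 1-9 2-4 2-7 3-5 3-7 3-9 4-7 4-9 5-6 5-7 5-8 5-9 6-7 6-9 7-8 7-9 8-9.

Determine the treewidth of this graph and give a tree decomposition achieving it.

Treewidth 4.
Bags: B1 = {1, 3, 5, 7, 9}  B2 = {1, 5, 6, 7, 9}  B3 = {0, 1, 6, 7, 9}  B4 = {1, 5, 7, 8, 9}  B5 = {0, 1, 4, 7, 9}  B6 = {0, 1, 2, 4, 7}
Tree: B1–B2, B2–B3, B2–B4, B3–B5, B5–B6

Every bag has size at most 5, so the width is 5 − 1 = 4 and tw(G) ≤ 4. Conversely, {0, 1, 4, 7, 9} is a clique of size 5, and the vertices of any clique must share a bag in every tree decomposition; so some bag has ≥ 5 vertices and tw(G) ≥ 4. Combining the bounds, tw(G) = 4.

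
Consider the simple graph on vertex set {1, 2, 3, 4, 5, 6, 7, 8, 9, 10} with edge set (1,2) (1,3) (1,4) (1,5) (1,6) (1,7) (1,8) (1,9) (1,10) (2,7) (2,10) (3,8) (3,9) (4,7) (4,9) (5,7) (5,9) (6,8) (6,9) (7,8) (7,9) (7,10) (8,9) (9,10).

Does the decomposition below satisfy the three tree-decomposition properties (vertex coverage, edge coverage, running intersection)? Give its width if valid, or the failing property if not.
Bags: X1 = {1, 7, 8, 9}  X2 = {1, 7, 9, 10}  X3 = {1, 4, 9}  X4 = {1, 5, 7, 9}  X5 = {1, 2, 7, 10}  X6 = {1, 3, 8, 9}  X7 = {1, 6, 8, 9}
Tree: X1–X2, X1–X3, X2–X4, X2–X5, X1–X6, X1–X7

A tree decomposition must satisfy three properties: every vertex lies in some bag; for every edge, both endpoints lie together in some bag; and for every vertex, the bags containing it form a connected subtree. Here edge (7,4) lies in no bag, so the decomposition is invalid.

No — edge (7,4) lies in no bag.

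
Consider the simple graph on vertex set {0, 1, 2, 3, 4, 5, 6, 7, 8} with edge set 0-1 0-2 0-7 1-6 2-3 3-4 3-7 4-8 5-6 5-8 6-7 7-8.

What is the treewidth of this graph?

3

A width-3 tree decomposition is:
Bags: B1 = {4, 5, 6, 8}  B2 = {4, 6, 7, 8}  B3 = {3, 4, 6, 7}  B4 = {1, 3, 6, 7}  B5 = {0, 1, 3, 7}  B6 = {0, 1, 2, 3}
Tree: B1–B2, B2–B3, B3–B4, B4–B5, B5–B6
Each bag holds 4 vertices, so the decomposition has width 3, which upper-bounds the treewidth. For the lower bound: the 4 vertex sets {4,5,8}, {6}, {7}, {0,1,2,3} are disjoint, each induces a connected subgraph, and every pair is joined by at least one edge of G. Contracting each set to a single vertex therefore yields K_{4} as a minor, and since treewidth is minor-monotone, tw(G) ≥ tw(K_{4}) = 3. Hence tw(G) = 3 exactly.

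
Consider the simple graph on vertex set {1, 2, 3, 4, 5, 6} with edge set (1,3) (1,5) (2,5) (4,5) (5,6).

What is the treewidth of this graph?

A width-1 tree decomposition is:
Bags: B1 = {1, 5}  B2 = {5, 6}  B3 = {1, 3}  B4 = {4, 5}  B5 = {2, 5}
Tree: B1–B2, B1–B3, B2–B4, B1–B5
Each bag holds 2 vertices, so the decomposition has width 1, which upper-bounds the treewidth. G has an edge, so its treewidth is at least 1. Combining the bounds, tw(G) = 1.

1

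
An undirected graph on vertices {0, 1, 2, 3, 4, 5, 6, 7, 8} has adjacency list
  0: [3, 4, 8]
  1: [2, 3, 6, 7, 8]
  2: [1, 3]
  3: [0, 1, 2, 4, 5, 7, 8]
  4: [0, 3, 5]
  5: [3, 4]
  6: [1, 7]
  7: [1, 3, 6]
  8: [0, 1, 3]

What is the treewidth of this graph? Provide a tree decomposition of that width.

Treewidth 2.
Bags: B1 = {0, 3, 4}  B2 = {0, 3, 8}  B3 = {1, 3, 8}  B4 = {1, 3, 7}  B5 = {1, 6, 7}  B6 = {1, 2, 3}  B7 = {3, 4, 5}
Tree: B1–B2, B2–B3, B3–B4, B4–B5, B4–B6, B1–B7

The largest bag has 3 vertices, giving width 2; this decomposition certifies tw(G) ≤ 2. On the other hand G contains the 3-clique {0, 3, 8}. A clique must lie in a single bag of any decomposition, so no decomposition can have width below 2. Hence tw(G) = 2 exactly.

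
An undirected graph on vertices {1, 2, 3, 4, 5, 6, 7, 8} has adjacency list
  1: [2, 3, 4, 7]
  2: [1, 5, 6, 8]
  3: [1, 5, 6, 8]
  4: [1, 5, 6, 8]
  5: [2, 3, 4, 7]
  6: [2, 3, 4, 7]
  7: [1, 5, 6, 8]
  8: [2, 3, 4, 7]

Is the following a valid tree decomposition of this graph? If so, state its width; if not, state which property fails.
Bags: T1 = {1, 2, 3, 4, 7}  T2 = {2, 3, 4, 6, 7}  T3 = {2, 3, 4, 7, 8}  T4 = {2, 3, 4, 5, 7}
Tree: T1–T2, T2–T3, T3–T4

Yes; width 4.

Vertex coverage: the bags together contain {1, 2, 3, 4, 5, 6, 7, 8}, the full vertex set. Edge coverage: each edge of G has both endpoints in at least one bag. Running intersection: for every vertex, the bags containing it form a connected subtree. All three properties hold, so this is a valid tree decomposition of width max|bag| − 1 = 4, and hence tw(G) ≤ 4.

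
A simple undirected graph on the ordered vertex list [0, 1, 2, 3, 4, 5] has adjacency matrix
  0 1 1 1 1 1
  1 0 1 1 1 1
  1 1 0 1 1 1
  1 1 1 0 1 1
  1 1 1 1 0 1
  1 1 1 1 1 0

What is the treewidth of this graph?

5

A width-5 tree decomposition is:
Bags: B1 = {0, 1, 2, 3, 4, 5}
Tree: (single bag)
A single bag containing all 6 vertices is trivially a valid decomposition of width 5. For the lower bound, the 6 vertices {0, 1, 2, 3, 4, 5} are pairwise adjacent, and any tree decomposition puts a clique entirely inside one bag — forcing width ≥ 5. Hence tw(G) = 5 exactly.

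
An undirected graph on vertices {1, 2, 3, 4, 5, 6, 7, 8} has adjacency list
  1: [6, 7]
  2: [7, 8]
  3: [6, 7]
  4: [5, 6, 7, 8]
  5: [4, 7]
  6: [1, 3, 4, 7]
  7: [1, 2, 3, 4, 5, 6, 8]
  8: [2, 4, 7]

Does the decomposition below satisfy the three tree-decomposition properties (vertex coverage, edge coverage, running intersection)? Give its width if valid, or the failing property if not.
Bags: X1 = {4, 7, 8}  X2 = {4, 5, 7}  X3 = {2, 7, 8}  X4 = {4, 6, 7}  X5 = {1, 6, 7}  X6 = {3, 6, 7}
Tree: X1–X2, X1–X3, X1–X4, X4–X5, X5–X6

Yes; width 2.

Checking the three conditions: (i) the bags cover all of {1, 2, 3, 4, 5, 6, 7, 8}; (ii) for each edge, some bag contains both endpoints; (iii) the bags containing any fixed vertex form a subtree. All hold, so the decomposition is valid with width 3 − 1 = 2.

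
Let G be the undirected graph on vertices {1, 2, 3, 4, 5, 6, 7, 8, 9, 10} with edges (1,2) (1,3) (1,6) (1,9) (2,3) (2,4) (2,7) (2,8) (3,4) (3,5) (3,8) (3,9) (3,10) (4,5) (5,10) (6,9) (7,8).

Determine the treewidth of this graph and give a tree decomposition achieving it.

Treewidth 2.
One such decomposition:
Bags: B1 = {2, 3, 4}  B2 = {1, 2, 3}  B3 = {3, 4, 5}  B4 = {1, 3, 9}  B5 = {1, 6, 9}  B6 = {3, 5, 10}  B7 = {2, 3, 8}  B8 = {2, 7, 8}
Tree: B1–B2, B1–B3, B2–B4, B4–B5, B3–B6, B2–B7, B7–B8

The largest bag has 3 vertices, giving width 2; this decomposition certifies tw(G) ≤ 2. On the other hand G contains the 3-clique {1, 3, 9}. A clique must lie in a single bag of any decomposition, so no decomposition can have width below 2. The upper and lower bounds meet at 2, so that is the treewidth.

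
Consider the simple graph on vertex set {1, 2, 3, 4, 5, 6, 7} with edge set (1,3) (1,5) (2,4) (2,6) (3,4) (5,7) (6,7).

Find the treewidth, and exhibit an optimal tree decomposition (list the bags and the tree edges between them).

Treewidth 2.
One such decomposition:
Bags: B1 = {1, 3, 5}  B2 = {3, 5, 7}  B3 = {3, 6, 7}  B4 = {2, 3, 6}  B5 = {2, 3, 4}
Tree: B1–B2, B2–B3, B3–B4, B4–B5

The largest bag has 3 vertices, giving width 2; this decomposition certifies tw(G) ≤ 2. For the lower bound, G contains the cycle 3–1–5–7–6–2–4–3, so G is not a forest; only forests have treewidth ≤ 1, hence tw(G) ≥ 2. The upper and lower bounds meet at 2, so that is the treewidth.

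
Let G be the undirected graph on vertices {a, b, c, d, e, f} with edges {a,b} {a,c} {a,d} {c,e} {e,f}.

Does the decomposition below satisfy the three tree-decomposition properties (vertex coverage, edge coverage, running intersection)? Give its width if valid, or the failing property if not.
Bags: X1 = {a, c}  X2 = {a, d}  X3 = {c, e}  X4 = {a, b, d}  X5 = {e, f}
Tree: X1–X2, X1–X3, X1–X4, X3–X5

No — bags containing vertex d are not connected in the tree.

A tree decomposition must satisfy three properties: every vertex lies in some bag; for every edge, both endpoints lie together in some bag; and for every vertex, the bags containing it form a connected subtree. Here bags containing vertex d are not connected in the tree, so the decomposition is invalid.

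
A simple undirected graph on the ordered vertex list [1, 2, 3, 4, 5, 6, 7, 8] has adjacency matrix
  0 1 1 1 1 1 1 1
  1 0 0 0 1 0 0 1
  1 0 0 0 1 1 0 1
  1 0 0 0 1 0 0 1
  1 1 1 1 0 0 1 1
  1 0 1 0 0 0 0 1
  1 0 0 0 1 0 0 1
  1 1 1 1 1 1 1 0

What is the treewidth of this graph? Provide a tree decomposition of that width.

The largest bag has 4 vertices, giving width 3; this decomposition certifies tw(G) ≤ 3. For the lower bound, the 4 vertices {1, 2, 5, 8} are pairwise adjacent, and any tree decomposition puts a clique entirely inside one bag — forcing width ≥ 3. Hence tw(G) = 3 exactly.

Treewidth 3.
One such decomposition:
Bags: B1 = {1, 5, 7, 8}  B2 = {1, 4, 5, 8}  B3 = {1, 3, 5, 8}  B4 = {1, 3, 6, 8}  B5 = {1, 2, 5, 8}
Tree: B1–B2, B1–B3, B3–B4, B2–B5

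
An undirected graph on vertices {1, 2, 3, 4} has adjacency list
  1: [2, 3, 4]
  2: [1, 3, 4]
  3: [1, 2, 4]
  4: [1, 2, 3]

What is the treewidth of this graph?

3

A width-3 tree decomposition is:
Bags: B1 = {1, 2, 3, 4}
Tree: (single bag)
With just one bag of size 4, the width is 4 − 1 = 3, so tw(G) ≤ 3. Conversely, {1, 2, 3, 4} is a clique of size 4, and the vertices of any clique must share a bag in every tree decomposition; so some bag has ≥ 4 vertices and tw(G) ≥ 3. The upper and lower bounds meet at 3, so that is the treewidth.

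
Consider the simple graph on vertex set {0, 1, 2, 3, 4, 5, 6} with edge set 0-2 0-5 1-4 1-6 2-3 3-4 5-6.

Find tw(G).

A width-2 tree decomposition is:
Bags: B1 = {0, 5, 6}  B2 = {0, 2, 6}  B3 = {2, 3, 6}  B4 = {3, 4, 6}  B5 = {1, 4, 6}
Tree: B1–B2, B2–B3, B3–B4, B4–B5
Every bag has size at most 3, so the width is 3 − 1 = 2 and tw(G) ≤ 2. Since 6–5–0–2–3–4–1–6 is a cycle in G, G is not acyclic. Forests are exactly the graphs of treewidth ≤ 1, so tw(G) ≥ 2. Hence tw(G) = 2 exactly.

2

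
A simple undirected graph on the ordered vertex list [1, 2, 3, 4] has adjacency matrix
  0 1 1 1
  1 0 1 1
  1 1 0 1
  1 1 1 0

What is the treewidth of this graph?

A width-3 tree decomposition is:
Bags: B1 = {1, 2, 3, 4}
Tree: (single bag)
With just one bag of size 4, the width is 4 − 1 = 3, so tw(G) ≤ 3. For the lower bound, the 4 vertices {1, 2, 3, 4} are pairwise adjacent, and any tree decomposition puts a clique entirely inside one bag — forcing width ≥ 3. Hence tw(G) = 3 exactly.

3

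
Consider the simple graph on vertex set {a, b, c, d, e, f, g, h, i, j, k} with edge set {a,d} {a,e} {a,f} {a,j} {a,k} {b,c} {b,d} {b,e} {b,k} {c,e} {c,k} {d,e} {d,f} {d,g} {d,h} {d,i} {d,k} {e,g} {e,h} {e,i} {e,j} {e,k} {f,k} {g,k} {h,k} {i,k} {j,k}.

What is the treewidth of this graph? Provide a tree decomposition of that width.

Each bag holds 4 vertices, so the decomposition has width 3, which upper-bounds the treewidth. On the other hand G contains the 4-clique {d, e, g, k}. A clique must lie in a single bag of any decomposition, so no decomposition can have width below 3. Therefore the treewidth is 3.

Treewidth 3.
Bags: B1 = {d, e, h, k}  B2 = {b, d, e, k}  B3 = {a, d, e, k}  B4 = {a, d, f, k}  B5 = {a, e, j, k}  B6 = {d, e, i, k}  B7 = {b, c, e, k}  B8 = {d, e, g, k}
Tree: B1–B2, B1–B3, B3–B4, B3–B5, B1–B6, B2–B7, B6–B8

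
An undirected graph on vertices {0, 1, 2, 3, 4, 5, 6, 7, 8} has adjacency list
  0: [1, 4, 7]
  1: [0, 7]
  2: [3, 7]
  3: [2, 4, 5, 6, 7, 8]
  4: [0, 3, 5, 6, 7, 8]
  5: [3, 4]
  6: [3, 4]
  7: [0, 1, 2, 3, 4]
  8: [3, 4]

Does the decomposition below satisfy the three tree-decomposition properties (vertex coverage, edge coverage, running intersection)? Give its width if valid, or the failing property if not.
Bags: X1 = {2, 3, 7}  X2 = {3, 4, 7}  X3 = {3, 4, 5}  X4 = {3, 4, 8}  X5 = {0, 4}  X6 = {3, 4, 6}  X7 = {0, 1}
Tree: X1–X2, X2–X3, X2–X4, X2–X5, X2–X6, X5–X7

No — edge (7,0) lies in no bag.

A tree decomposition must satisfy three properties: every vertex lies in some bag; for every edge, both endpoints lie together in some bag; and for every vertex, the bags containing it form a connected subtree. Here edge (7,0) lies in no bag, so the decomposition is invalid.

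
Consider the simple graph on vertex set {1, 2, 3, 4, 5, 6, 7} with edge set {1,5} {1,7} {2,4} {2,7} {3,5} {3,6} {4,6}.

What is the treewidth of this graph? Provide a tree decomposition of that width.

Every bag has size at most 3, so the width is 3 − 1 = 2 and tw(G) ≤ 2. The edges 2–7–1–5–3–6–4–2 form a cycle, so G is not a tree and its treewidth is at least 2. The upper and lower bounds meet at 2, so that is the treewidth.

Treewidth 2.
One optimal decomposition is:
Bags: B1 = {1, 2, 7}  B2 = {1, 2, 5}  B3 = {2, 3, 5}  B4 = {2, 3, 6}  B5 = {2, 4, 6}
Tree: B1–B2, B2–B3, B3–B4, B4–B5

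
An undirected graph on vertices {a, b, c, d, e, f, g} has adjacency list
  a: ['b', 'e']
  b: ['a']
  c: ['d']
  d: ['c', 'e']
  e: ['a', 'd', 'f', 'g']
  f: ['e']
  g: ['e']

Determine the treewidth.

A width-1 tree decomposition is:
Bags: B1 = {d, e}  B2 = {c, d}  B3 = {e, g}  B4 = {a, e}  B5 = {e, f}  B6 = {a, b}
Tree: B1–B2, B1–B3, B1–B4, B3–B5, B4–B6
Each bag holds 2 vertices, so the decomposition has width 1, which upper-bounds the treewidth. Any graph with an edge has treewidth ≥ 1, and G has the edge d–e. Therefore the treewidth is 1.

1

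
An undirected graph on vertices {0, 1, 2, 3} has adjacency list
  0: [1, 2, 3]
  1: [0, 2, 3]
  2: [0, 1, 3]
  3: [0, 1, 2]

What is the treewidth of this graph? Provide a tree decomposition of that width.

With just one bag of size 4, the width is 4 − 1 = 3, so tw(G) ≤ 3. On the other hand G contains the 4-clique {0, 1, 2, 3}. A clique must lie in a single bag of any decomposition, so no decomposition can have width below 3. Combining the bounds, tw(G) = 3.

Treewidth 3.
One such decomposition:
Bags: B1 = {0, 1, 2, 3}
Tree: (single bag)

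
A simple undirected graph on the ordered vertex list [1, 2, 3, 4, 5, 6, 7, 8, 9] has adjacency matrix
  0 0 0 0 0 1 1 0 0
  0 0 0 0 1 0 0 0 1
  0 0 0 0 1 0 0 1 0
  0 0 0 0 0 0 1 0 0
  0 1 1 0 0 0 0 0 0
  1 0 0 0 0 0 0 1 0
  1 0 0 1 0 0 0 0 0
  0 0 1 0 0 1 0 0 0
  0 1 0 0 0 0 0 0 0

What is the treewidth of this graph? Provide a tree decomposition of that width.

Every bag has size at most 2, so the width is 2 − 1 = 1 and tw(G) ≤ 1. Any graph with an edge has treewidth ≥ 1, and G has the edge 9–2. The upper and lower bounds meet at 1, so that is the treewidth.

Treewidth 1.
One optimal decomposition is:
Bags: B1 = {2, 9}  B2 = {2, 5}  B3 = {3, 5}  B4 = {3, 8}  B5 = {6, 8}  B6 = {1, 6}  B7 = {1, 7}  B8 = {4, 7}
Tree: B1–B2, B2–B3, B3–B4, B4–B5, B5–B6, B6–B7, B7–B8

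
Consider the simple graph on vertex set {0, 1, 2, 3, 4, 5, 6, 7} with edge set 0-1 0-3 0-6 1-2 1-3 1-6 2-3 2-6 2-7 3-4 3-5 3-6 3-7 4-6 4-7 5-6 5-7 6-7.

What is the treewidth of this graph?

3

A width-3 tree decomposition is:
Bags: B1 = {2, 3, 6, 7}  B2 = {3, 4, 6, 7}  B3 = {1, 2, 3, 6}  B4 = {0, 1, 3, 6}  B5 = {3, 5, 6, 7}
Tree: B1–B2, B1–B3, B3–B4, B1–B5
The largest bag has 4 vertices, giving width 3; this decomposition certifies tw(G) ≤ 3. Conversely, {0, 1, 3, 6} is a clique of size 4, and the vertices of any clique must share a bag in every tree decomposition; so some bag has ≥ 4 vertices and tw(G) ≥ 3. Combining the bounds, tw(G) = 3.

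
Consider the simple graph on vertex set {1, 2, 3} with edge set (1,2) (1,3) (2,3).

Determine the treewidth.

2

A width-2 tree decomposition is:
Bags: B1 = {1, 2, 3}
Tree: (single bag)
With just one bag of size 3, the width is 3 − 1 = 2, so tw(G) ≤ 2. Conversely, {1, 2, 3} is a clique of size 3, and the vertices of any clique must share a bag in every tree decomposition; so some bag has ≥ 3 vertices and tw(G) ≥ 2. Combining the bounds, tw(G) = 2.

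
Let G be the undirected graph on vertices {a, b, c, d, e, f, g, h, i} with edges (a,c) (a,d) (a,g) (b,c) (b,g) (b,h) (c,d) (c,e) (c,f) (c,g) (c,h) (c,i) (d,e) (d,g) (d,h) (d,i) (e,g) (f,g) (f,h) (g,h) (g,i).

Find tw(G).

A width-3 tree decomposition is:
Bags: B1 = {a, c, d, g}  B2 = {c, d, g, h}  B3 = {c, d, g, i}  B4 = {c, f, g, h}  B5 = {c, d, e, g}  B6 = {b, c, g, h}
Tree: B1–B2, B1–B3, B2–B4, B1–B5, B4–B6
Each bag holds 4 vertices, so the decomposition has width 3, which upper-bounds the treewidth. For the lower bound, the 4 vertices {c, d, e, g} are pairwise adjacent, and any tree decomposition puts a clique entirely inside one bag — forcing width ≥ 3. The upper and lower bounds meet at 3, so that is the treewidth.

3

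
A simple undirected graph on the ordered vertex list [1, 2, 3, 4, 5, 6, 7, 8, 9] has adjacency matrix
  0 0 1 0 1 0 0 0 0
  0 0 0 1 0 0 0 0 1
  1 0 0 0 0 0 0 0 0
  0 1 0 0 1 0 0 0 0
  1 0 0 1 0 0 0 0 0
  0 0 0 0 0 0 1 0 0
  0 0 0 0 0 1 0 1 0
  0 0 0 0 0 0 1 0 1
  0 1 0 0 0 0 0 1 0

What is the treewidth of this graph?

1

A width-1 tree decomposition is:
Bags: B1 = {6, 7}  B2 = {7, 8}  B3 = {8, 9}  B4 = {2, 9}  B5 = {2, 4}  B6 = {4, 5}  B7 = {1, 5}  B8 = {1, 3}
Tree: B1–B2, B2–B3, B3–B4, B4–B5, B5–B6, B6–B7, B7–B8
Each bag holds 2 vertices, so the decomposition has width 1, which upper-bounds the treewidth. G has an edge, so its treewidth is at least 1. Hence tw(G) = 1 exactly.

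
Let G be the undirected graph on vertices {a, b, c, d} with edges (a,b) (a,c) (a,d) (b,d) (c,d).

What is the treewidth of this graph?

A width-2 tree decomposition is:
Bags: B1 = {a, b, d}  B2 = {a, c, d}
Tree: B1–B2
The largest bag has 3 vertices, giving width 2; this decomposition certifies tw(G) ≤ 2. For the lower bound, the 3 vertices {a, c, d} are pairwise adjacent, and any tree decomposition puts a clique entirely inside one bag — forcing width ≥ 2. Hence tw(G) = 2 exactly.

2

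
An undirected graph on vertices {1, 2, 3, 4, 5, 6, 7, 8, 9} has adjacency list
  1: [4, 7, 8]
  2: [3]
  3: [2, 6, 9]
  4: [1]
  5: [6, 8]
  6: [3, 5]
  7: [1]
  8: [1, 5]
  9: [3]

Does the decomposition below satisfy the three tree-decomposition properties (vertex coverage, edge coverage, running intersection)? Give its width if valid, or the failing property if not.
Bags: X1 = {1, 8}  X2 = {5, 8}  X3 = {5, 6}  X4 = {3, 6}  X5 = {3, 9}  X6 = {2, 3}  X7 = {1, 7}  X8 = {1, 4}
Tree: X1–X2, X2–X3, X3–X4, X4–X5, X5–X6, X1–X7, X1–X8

Vertex coverage: the bags together contain {1, 2, 3, 4, 5, 6, 7, 8, 9}, the full vertex set. Edge coverage: each edge of G has both endpoints in at least one bag. Running intersection: for every vertex, the bags containing it form a connected subtree. All three properties hold, so this is a valid tree decomposition of width max|bag| − 1 = 1, and hence tw(G) ≤ 1.

Yes; width 1.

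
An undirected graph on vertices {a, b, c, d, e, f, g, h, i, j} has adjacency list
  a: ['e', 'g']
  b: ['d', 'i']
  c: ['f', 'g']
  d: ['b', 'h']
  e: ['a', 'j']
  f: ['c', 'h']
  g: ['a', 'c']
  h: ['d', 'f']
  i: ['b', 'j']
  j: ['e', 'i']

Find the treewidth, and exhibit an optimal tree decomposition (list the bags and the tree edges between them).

Treewidth 2.
One such decomposition:
Bags: B1 = {a, e, g}  B2 = {e, g, j}  B3 = {g, i, j}  B4 = {b, g, i}  B5 = {b, d, g}  B6 = {d, g, h}  B7 = {f, g, h}  B8 = {c, f, g}
Tree: B1–B2, B2–B3, B3–B4, B4–B5, B5–B6, B6–B7, B7–B8

Every bag has size at most 3, so the width is 3 − 1 = 2 and tw(G) ≤ 2. The edges g–a–e–j–i–b–d–h–f–c–g form a cycle, so G is not a tree and its treewidth is at least 2. Therefore the treewidth is 2.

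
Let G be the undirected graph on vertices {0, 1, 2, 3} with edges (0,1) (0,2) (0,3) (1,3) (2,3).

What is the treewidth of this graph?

2

A width-2 tree decomposition is:
Bags: B1 = {0, 1, 3}  B2 = {0, 2, 3}
Tree: B1–B2
The largest bag has 3 vertices, giving width 2; this decomposition certifies tw(G) ≤ 2. For the lower bound, the 3 vertices {0, 1, 3} are pairwise adjacent, and any tree decomposition puts a clique entirely inside one bag — forcing width ≥ 2. The upper and lower bounds meet at 2, so that is the treewidth.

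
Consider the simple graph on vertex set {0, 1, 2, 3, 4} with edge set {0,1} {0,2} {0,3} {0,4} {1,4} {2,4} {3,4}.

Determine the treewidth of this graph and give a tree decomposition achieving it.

Treewidth 2.
One optimal decomposition is:
Bags: B1 = {0, 3, 4}  B2 = {0, 1, 4}  B3 = {0, 2, 4}
Tree: B1–B2, B1–B3

The largest bag has 3 vertices, giving width 2; this decomposition certifies tw(G) ≤ 2. Conversely, {0, 1, 4} is a clique of size 3, and the vertices of any clique must share a bag in every tree decomposition; so some bag has ≥ 3 vertices and tw(G) ≥ 2. Therefore the treewidth is 2.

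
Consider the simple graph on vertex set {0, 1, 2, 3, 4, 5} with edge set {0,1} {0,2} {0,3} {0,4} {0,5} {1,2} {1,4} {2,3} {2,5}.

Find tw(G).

2

A width-2 tree decomposition is:
Bags: B1 = {0, 1, 2}  B2 = {0, 2, 5}  B3 = {0, 2, 3}  B4 = {0, 1, 4}
Tree: B1–B2, B1–B3, B1–B4
Every bag has size at most 3, so the width is 3 − 1 = 2 and tw(G) ≤ 2. On the other hand G contains the 3-clique {0, 1, 2}. A clique must lie in a single bag of any decomposition, so no decomposition can have width below 2. The upper and lower bounds meet at 2, so that is the treewidth.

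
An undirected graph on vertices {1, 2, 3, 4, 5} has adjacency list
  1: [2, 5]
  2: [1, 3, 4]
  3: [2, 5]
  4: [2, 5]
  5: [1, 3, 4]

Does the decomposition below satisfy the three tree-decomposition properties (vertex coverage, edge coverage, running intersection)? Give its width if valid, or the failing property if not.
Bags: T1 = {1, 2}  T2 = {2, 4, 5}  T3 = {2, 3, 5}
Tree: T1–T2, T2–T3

A tree decomposition must satisfy three properties: every vertex lies in some bag; for every edge, both endpoints lie together in some bag; and for every vertex, the bags containing it form a connected subtree. Here edge (5,1) lies in no bag, so the decomposition is invalid.

No — edge (5,1) lies in no bag.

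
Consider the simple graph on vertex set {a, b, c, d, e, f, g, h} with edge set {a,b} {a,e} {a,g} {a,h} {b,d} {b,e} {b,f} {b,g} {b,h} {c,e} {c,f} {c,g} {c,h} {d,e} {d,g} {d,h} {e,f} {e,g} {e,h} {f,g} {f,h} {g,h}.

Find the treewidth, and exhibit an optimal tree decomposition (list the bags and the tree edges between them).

The largest bag has 5 vertices, giving width 4; this decomposition certifies tw(G) ≤ 4. For the lower bound, the 5 vertices {c, e, f, g, h} are pairwise adjacent, and any tree decomposition puts a clique entirely inside one bag — forcing width ≥ 4. Combining the bounds, tw(G) = 4.

Treewidth 4.
One such decomposition:
Bags: B1 = {b, e, f, g, h}  B2 = {b, d, e, g, h}  B3 = {c, e, f, g, h}  B4 = {a, b, e, g, h}
Tree: B1–B2, B1–B3, B2–B4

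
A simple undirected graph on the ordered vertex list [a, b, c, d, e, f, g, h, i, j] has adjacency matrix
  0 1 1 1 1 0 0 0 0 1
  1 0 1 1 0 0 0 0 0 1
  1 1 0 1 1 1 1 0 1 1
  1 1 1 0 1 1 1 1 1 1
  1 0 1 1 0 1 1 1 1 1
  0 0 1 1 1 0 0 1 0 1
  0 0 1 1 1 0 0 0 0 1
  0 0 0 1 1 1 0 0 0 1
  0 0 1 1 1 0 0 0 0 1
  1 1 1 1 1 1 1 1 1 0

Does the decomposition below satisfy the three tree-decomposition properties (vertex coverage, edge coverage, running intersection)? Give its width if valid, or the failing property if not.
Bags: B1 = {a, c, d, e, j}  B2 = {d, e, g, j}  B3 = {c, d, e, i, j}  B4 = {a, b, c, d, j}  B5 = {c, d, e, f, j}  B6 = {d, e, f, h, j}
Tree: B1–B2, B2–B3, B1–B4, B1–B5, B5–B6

No — edge (c,g) lies in no bag.

A tree decomposition must satisfy three properties: every vertex lies in some bag; for every edge, both endpoints lie together in some bag; and for every vertex, the bags containing it form a connected subtree. Here edge (c,g) lies in no bag, so the decomposition is invalid.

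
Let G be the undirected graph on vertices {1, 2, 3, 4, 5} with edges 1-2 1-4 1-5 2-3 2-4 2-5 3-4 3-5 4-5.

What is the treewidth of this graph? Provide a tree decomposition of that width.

The largest bag has 4 vertices, giving width 3; this decomposition certifies tw(G) ≤ 3. On the other hand G contains the 4-clique {1, 2, 4, 5}. A clique must lie in a single bag of any decomposition, so no decomposition can have width below 3. Hence tw(G) = 3 exactly.

Treewidth 3.
One such decomposition:
Bags: B1 = {2, 3, 4, 5}  B2 = {1, 2, 4, 5}
Tree: B1–B2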